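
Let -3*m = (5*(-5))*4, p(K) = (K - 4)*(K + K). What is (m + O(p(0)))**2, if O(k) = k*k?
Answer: 10000/9 ≈ 1111.1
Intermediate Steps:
p(K) = 2*K*(-4 + K) (p(K) = (-4 + K)*(2*K) = 2*K*(-4 + K))
O(k) = k**2
m = 100/3 (m = -5*(-5)*4/3 = -(-25)*4/3 = -1/3*(-100) = 100/3 ≈ 33.333)
(m + O(p(0)))**2 = (100/3 + (2*0*(-4 + 0))**2)**2 = (100/3 + (2*0*(-4))**2)**2 = (100/3 + 0**2)**2 = (100/3 + 0)**2 = (100/3)**2 = 10000/9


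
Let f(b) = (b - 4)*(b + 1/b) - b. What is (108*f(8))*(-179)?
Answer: -473634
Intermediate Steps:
f(b) = -b + (-4 + b)*(b + 1/b) (f(b) = (-4 + b)*(b + 1/b) - b = -b + (-4 + b)*(b + 1/b))
(108*f(8))*(-179) = (108*(1 + 8² - 5*8 - 4/8))*(-179) = (108*(1 + 64 - 40 - 4*⅛))*(-179) = (108*(1 + 64 - 40 - ½))*(-179) = (108*(49/2))*(-179) = 2646*(-179) = -473634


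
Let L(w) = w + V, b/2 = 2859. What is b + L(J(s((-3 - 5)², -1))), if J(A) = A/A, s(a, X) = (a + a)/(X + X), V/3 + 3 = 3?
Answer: 5719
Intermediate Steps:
V = 0 (V = -9 + 3*3 = -9 + 9 = 0)
s(a, X) = a/X (s(a, X) = (2*a)/((2*X)) = (2*a)*(1/(2*X)) = a/X)
b = 5718 (b = 2*2859 = 5718)
J(A) = 1
L(w) = w (L(w) = w + 0 = w)
b + L(J(s((-3 - 5)², -1))) = 5718 + 1 = 5719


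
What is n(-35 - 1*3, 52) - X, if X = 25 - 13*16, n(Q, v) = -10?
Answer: 173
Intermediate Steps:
X = -183 (X = 25 - 208 = -183)
n(-35 - 1*3, 52) - X = -10 - 1*(-183) = -10 + 183 = 173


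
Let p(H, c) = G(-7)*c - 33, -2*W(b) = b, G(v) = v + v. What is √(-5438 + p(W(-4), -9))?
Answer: I*√5345 ≈ 73.109*I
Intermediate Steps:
G(v) = 2*v
W(b) = -b/2
p(H, c) = -33 - 14*c (p(H, c) = (2*(-7))*c - 33 = -14*c - 33 = -33 - 14*c)
√(-5438 + p(W(-4), -9)) = √(-5438 + (-33 - 14*(-9))) = √(-5438 + (-33 + 126)) = √(-5438 + 93) = √(-5345) = I*√5345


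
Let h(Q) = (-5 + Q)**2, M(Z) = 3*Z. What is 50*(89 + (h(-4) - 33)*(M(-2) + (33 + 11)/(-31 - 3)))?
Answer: -221950/17 ≈ -13056.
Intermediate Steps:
50*(89 + (h(-4) - 33)*(M(-2) + (33 + 11)/(-31 - 3))) = 50*(89 + ((-5 - 4)**2 - 33)*(3*(-2) + (33 + 11)/(-31 - 3))) = 50*(89 + ((-9)**2 - 33)*(-6 + 44/(-34))) = 50*(89 + (81 - 33)*(-6 + 44*(-1/34))) = 50*(89 + 48*(-6 - 22/17)) = 50*(89 + 48*(-124/17)) = 50*(89 - 5952/17) = 50*(-4439/17) = -221950/17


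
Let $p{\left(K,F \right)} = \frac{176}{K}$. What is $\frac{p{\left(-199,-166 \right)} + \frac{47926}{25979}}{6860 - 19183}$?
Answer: $- \frac{4964970}{63707704183} \approx -7.7934 \cdot 10^{-5}$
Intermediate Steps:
$\frac{p{\left(-199,-166 \right)} + \frac{47926}{25979}}{6860 - 19183} = \frac{\frac{176}{-199} + \frac{47926}{25979}}{6860 - 19183} = \frac{176 \left(- \frac{1}{199}\right) + 47926 \cdot \frac{1}{25979}}{-12323} = \left(- \frac{176}{199} + \frac{47926}{25979}\right) \left(- \frac{1}{12323}\right) = \frac{4964970}{5169821} \left(- \frac{1}{12323}\right) = - \frac{4964970}{63707704183}$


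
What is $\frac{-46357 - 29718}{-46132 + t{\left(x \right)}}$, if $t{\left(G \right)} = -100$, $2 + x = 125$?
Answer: $\frac{76075}{46232} \approx 1.6455$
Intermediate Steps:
$x = 123$ ($x = -2 + 125 = 123$)
$\frac{-46357 - 29718}{-46132 + t{\left(x \right)}} = \frac{-46357 - 29718}{-46132 - 100} = - \frac{76075}{-46232} = \left(-76075\right) \left(- \frac{1}{46232}\right) = \frac{76075}{46232}$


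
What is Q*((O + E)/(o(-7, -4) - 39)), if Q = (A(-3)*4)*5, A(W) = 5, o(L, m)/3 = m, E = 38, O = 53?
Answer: -9100/51 ≈ -178.43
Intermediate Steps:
o(L, m) = 3*m
Q = 100 (Q = (5*4)*5 = 20*5 = 100)
Q*((O + E)/(o(-7, -4) - 39)) = 100*((53 + 38)/(3*(-4) - 39)) = 100*(91/(-12 - 39)) = 100*(91/(-51)) = 100*(91*(-1/51)) = 100*(-91/51) = -9100/51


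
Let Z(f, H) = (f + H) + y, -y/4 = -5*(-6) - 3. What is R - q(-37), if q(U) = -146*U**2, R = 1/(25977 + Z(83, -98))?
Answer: 5167542397/25854 ≈ 1.9987e+5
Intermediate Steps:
y = -108 (y = -4*(-5*(-6) - 3) = -4*(30 - 3) = -4*27 = -108)
Z(f, H) = -108 + H + f (Z(f, H) = (f + H) - 108 = (H + f) - 108 = -108 + H + f)
R = 1/25854 (R = 1/(25977 + (-108 - 98 + 83)) = 1/(25977 - 123) = 1/25854 ≈ 3.8679e-5)
R - q(-37) = 1/25854 - (-146)*(-37)**2 = 1/25854 - (-146)*1369 = 1/25854 - 1*(-199874) = 1/25854 + 199874 = 5167542397/25854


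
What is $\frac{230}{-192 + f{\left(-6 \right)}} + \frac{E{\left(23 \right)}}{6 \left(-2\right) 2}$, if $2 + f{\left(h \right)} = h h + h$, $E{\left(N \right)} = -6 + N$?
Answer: $- \frac{2077}{984} \approx -2.1108$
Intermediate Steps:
$f{\left(h \right)} = -2 + h + h^{2}$ ($f{\left(h \right)} = -2 + \left(h h + h\right) = -2 + \left(h^{2} + h\right) = -2 + \left(h + h^{2}\right) = -2 + h + h^{2}$)
$\frac{230}{-192 + f{\left(-6 \right)}} + \frac{E{\left(23 \right)}}{6 \left(-2\right) 2} = \frac{230}{-192 - \left(8 - 36\right)} + \frac{-6 + 23}{6 \left(-2\right) 2} = \frac{230}{-192 - -28} + \frac{17}{\left(-12\right) 2} = \frac{230}{-192 + 28} + \frac{17}{-24} = \frac{230}{-164} + 17 \left(- \frac{1}{24}\right) = 230 \left(- \frac{1}{164}\right) - \frac{17}{24} = - \frac{115}{82} - \frac{17}{24} = - \frac{2077}{984}$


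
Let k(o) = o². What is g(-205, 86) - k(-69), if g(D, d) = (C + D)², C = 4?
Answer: 35640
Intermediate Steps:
g(D, d) = (4 + D)²
g(-205, 86) - k(-69) = (4 - 205)² - 1*(-69)² = (-201)² - 1*4761 = 40401 - 4761 = 35640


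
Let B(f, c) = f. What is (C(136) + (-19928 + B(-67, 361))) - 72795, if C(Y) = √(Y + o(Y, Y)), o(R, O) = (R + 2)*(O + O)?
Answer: -92790 + 2*√9418 ≈ -92596.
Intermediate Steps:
o(R, O) = 2*O*(2 + R) (o(R, O) = (2 + R)*(2*O) = 2*O*(2 + R))
C(Y) = √(Y + 2*Y*(2 + Y))
(C(136) + (-19928 + B(-67, 361))) - 72795 = (√(136*(5 + 2*136)) + (-19928 - 67)) - 72795 = (√(136*(5 + 272)) - 19995) - 72795 = (√(136*277) - 19995) - 72795 = (√37672 - 19995) - 72795 = (2*√9418 - 19995) - 72795 = (-19995 + 2*√9418) - 72795 = -92790 + 2*√9418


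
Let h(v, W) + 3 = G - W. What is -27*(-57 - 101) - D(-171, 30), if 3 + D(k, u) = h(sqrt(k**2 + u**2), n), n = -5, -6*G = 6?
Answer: 4268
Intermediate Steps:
G = -1 (G = -1/6*6 = -1)
h(v, W) = -4 - W (h(v, W) = -3 + (-1 - W) = -4 - W)
D(k, u) = -2 (D(k, u) = -3 + (-4 - 1*(-5)) = -3 + (-4 + 5) = -3 + 1 = -2)
-27*(-57 - 101) - D(-171, 30) = -27*(-57 - 101) - 1*(-2) = -27*(-158) + 2 = 4266 + 2 = 4268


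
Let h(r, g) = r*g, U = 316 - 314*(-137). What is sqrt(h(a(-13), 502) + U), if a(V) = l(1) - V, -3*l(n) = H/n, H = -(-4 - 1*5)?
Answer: sqrt(48354) ≈ 219.90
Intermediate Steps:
U = 43334 (U = 316 + 43018 = 43334)
H = 9 (H = -(-4 - 5) = -1*(-9) = 9)
l(n) = -3/n
a(V) = -3 - V (a(V) = -3/1 - V = -3*1 - V = -3 - V)
h(r, g) = g*r
sqrt(h(a(-13), 502) + U) = sqrt(502*(-3 - 1*(-13)) + 43334) = sqrt(502*(-3 + 13) + 43334) = sqrt(502*10 + 43334) = sqrt(5020 + 43334) = sqrt(48354)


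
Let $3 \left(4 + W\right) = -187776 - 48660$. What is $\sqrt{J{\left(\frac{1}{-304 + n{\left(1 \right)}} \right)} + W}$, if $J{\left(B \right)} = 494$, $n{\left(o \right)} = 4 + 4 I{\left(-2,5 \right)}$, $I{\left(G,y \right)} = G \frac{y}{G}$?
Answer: $i \sqrt{78322} \approx 279.86 i$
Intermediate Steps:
$I{\left(G,y \right)} = y$
$n{\left(o \right)} = 24$ ($n{\left(o \right)} = 4 + 4 \cdot 5 = 4 + 20 = 24$)
$W = -78816$ ($W = -4 + \frac{-187776 - 48660}{3} = -4 + \frac{1}{3} \left(-236436\right) = -4 - 78812 = -78816$)
$\sqrt{J{\left(\frac{1}{-304 + n{\left(1 \right)}} \right)} + W} = \sqrt{494 - 78816} = \sqrt{-78322} = i \sqrt{78322}$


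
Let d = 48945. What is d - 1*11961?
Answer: 36984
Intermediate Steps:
d - 1*11961 = 48945 - 1*11961 = 48945 - 11961 = 36984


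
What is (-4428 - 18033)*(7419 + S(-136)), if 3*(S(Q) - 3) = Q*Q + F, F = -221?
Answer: -303530467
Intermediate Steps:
S(Q) = -212/3 + Q**2/3 (S(Q) = 3 + (Q*Q - 221)/3 = 3 + (Q**2 - 221)/3 = 3 + (-221 + Q**2)/3 = 3 + (-221/3 + Q**2/3) = -212/3 + Q**2/3)
(-4428 - 18033)*(7419 + S(-136)) = (-4428 - 18033)*(7419 + (-212/3 + (1/3)*(-136)**2)) = -22461*(7419 + (-212/3 + (1/3)*18496)) = -22461*(7419 + (-212/3 + 18496/3)) = -22461*(7419 + 18284/3) = -22461*40541/3 = -303530467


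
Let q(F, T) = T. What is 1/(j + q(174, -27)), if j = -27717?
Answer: -1/27744 ≈ -3.6044e-5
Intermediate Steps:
1/(j + q(174, -27)) = 1/(-27717 - 27) = 1/(-27744) = -1/27744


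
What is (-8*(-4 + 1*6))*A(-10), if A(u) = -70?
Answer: 1120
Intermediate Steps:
(-8*(-4 + 1*6))*A(-10) = -8*(-4 + 1*6)*(-70) = -8*(-4 + 6)*(-70) = -8*2*(-70) = -16*(-70) = 1120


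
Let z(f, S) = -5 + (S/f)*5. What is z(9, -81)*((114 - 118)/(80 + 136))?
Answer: 25/27 ≈ 0.92593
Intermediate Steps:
z(f, S) = -5 + 5*S/f
z(9, -81)*((114 - 118)/(80 + 136)) = (-5 + 5*(-81)/9)*((114 - 118)/(80 + 136)) = (-5 + 5*(-81)*(⅑))*(-4/216) = (-5 - 45)*(-4*1/216) = -50*(-1/54) = 25/27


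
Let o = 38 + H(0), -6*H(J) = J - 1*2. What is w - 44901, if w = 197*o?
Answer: -112048/3 ≈ -37349.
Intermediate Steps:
H(J) = ⅓ - J/6 (H(J) = -(J - 1*2)/6 = -(J - 2)/6 = -(-2 + J)/6 = ⅓ - J/6)
o = 115/3 (o = 38 + (⅓ - ⅙*0) = 38 + (⅓ + 0) = 38 + ⅓ = 115/3 ≈ 38.333)
w = 22655/3 (w = 197*(115/3) = 22655/3 ≈ 7551.7)
w - 44901 = 22655/3 - 44901 = -112048/3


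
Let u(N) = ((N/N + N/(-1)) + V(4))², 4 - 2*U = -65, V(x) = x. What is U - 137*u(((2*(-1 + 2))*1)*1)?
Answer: -2397/2 ≈ -1198.5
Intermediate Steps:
U = 69/2 (U = 2 - ½*(-65) = 2 + 65/2 = 69/2 ≈ 34.500)
u(N) = (5 - N)² (u(N) = ((N/N + N/(-1)) + 4)² = ((1 + N*(-1)) + 4)² = ((1 - N) + 4)² = (5 - N)²)
U - 137*u(((2*(-1 + 2))*1)*1) = 69/2 - 137*(5 - (2*(-1 + 2))*1)² = 69/2 - 137*(5 - (2*1)*1)² = 69/2 - 137*(5 - 2*1)² = 69/2 - 137*(5 - 2)² = 69/2 - 137*3² = 69/2 - 137*9 = 69/2 - 1233 = -2397/2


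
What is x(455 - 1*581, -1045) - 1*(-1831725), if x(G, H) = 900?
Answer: 1832625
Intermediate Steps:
x(455 - 1*581, -1045) - 1*(-1831725) = 900 - 1*(-1831725) = 900 + 1831725 = 1832625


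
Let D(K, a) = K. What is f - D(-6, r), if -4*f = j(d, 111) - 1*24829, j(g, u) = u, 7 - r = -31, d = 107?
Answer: 12371/2 ≈ 6185.5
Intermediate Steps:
r = 38 (r = 7 - 1*(-31) = 7 + 31 = 38)
f = 12359/2 (f = -(111 - 1*24829)/4 = -(111 - 24829)/4 = -1/4*(-24718) = 12359/2 ≈ 6179.5)
f - D(-6, r) = 12359/2 - 1*(-6) = 12359/2 + 6 = 12371/2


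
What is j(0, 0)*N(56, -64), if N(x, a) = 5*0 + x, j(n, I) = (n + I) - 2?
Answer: -112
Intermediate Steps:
j(n, I) = -2 + I + n (j(n, I) = (I + n) - 2 = -2 + I + n)
N(x, a) = x (N(x, a) = 0 + x = x)
j(0, 0)*N(56, -64) = (-2 + 0 + 0)*56 = -2*56 = -112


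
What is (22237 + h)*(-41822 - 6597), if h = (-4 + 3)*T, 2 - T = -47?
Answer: -1074320772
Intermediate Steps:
T = 49 (T = 2 - 1*(-47) = 2 + 47 = 49)
h = -49 (h = (-4 + 3)*49 = -1*49 = -49)
(22237 + h)*(-41822 - 6597) = (22237 - 49)*(-41822 - 6597) = 22188*(-48419) = -1074320772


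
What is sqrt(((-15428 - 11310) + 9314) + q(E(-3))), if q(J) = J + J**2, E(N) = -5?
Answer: 2*I*sqrt(4351) ≈ 131.92*I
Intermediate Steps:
sqrt(((-15428 - 11310) + 9314) + q(E(-3))) = sqrt(((-15428 - 11310) + 9314) - 5*(1 - 5)) = sqrt((-26738 + 9314) - 5*(-4)) = sqrt(-17424 + 20) = sqrt(-17404) = 2*I*sqrt(4351)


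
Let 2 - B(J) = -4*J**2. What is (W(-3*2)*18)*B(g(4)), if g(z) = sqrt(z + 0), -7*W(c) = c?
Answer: 1944/7 ≈ 277.71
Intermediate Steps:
W(c) = -c/7
g(z) = sqrt(z)
B(J) = 2 + 4*J**2 (B(J) = 2 - (-4)*J**2 = 2 + 4*J**2)
(W(-3*2)*18)*B(g(4)) = (-(-3)*2/7*18)*(2 + 4*(sqrt(4))**2) = (-1/7*(-6)*18)*(2 + 4*2**2) = ((6/7)*18)*(2 + 4*4) = 108*(2 + 16)/7 = (108/7)*18 = 1944/7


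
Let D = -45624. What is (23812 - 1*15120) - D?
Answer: 54316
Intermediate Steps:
(23812 - 1*15120) - D = (23812 - 1*15120) - 1*(-45624) = (23812 - 15120) + 45624 = 8692 + 45624 = 54316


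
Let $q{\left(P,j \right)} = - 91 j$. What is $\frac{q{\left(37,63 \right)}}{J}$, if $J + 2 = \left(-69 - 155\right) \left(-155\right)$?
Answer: $- \frac{5733}{34718} \approx -0.16513$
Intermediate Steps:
$J = 34718$ ($J = -2 + \left(-69 - 155\right) \left(-155\right) = -2 - -34720 = -2 + 34720 = 34718$)
$\frac{q{\left(37,63 \right)}}{J} = \frac{\left(-91\right) 63}{34718} = \left(-5733\right) \frac{1}{34718} = - \frac{5733}{34718}$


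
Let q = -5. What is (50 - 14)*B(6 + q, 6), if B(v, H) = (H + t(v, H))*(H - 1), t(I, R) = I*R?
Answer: 2160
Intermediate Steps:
B(v, H) = (-1 + H)*(H + H*v) (B(v, H) = (H + v*H)*(H - 1) = (H + H*v)*(-1 + H) = (-1 + H)*(H + H*v))
(50 - 14)*B(6 + q, 6) = (50 - 14)*(6*(-1 + 6 - (6 - 5) + 6*(6 - 5))) = 36*(6*(-1 + 6 - 1*1 + 6*1)) = 36*(6*(-1 + 6 - 1 + 6)) = 36*(6*10) = 36*60 = 2160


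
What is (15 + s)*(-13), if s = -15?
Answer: 0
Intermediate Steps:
(15 + s)*(-13) = (15 - 15)*(-13) = 0*(-13) = 0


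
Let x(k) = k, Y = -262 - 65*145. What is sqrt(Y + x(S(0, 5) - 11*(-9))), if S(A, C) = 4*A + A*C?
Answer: 2*I*sqrt(2397) ≈ 97.918*I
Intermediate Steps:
Y = -9687 (Y = -262 - 9425 = -9687)
sqrt(Y + x(S(0, 5) - 11*(-9))) = sqrt(-9687 + (0*(4 + 5) - 11*(-9))) = sqrt(-9687 + (0*9 + 99)) = sqrt(-9687 + (0 + 99)) = sqrt(-9687 + 99) = sqrt(-9588) = 2*I*sqrt(2397)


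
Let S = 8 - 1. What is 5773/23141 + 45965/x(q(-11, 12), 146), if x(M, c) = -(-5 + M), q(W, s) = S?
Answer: -1063664519/46282 ≈ -22982.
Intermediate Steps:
S = 7
q(W, s) = 7
x(M, c) = 5 - M
5773/23141 + 45965/x(q(-11, 12), 146) = 5773/23141 + 45965/(5 - 1*7) = 5773*(1/23141) + 45965/(5 - 7) = 5773/23141 + 45965/(-2) = 5773/23141 + 45965*(-1/2) = 5773/23141 - 45965/2 = -1063664519/46282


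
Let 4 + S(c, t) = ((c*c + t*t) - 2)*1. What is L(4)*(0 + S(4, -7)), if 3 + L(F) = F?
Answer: 59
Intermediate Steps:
L(F) = -3 + F
S(c, t) = -6 + c² + t² (S(c, t) = -4 + ((c*c + t*t) - 2)*1 = -4 + ((c² + t²) - 2)*1 = -4 + (-2 + c² + t²)*1 = -4 + (-2 + c² + t²) = -6 + c² + t²)
L(4)*(0 + S(4, -7)) = (-3 + 4)*(0 + (-6 + 4² + (-7)²)) = 1*(0 + (-6 + 16 + 49)) = 1*(0 + 59) = 1*59 = 59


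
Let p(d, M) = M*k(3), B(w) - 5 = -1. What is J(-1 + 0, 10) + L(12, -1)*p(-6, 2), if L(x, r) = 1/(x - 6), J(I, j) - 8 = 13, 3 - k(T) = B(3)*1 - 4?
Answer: 22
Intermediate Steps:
B(w) = 4 (B(w) = 5 - 1 = 4)
k(T) = 3 (k(T) = 3 - (4*1 - 4) = 3 - (4 - 4) = 3 - 1*0 = 3 + 0 = 3)
J(I, j) = 21 (J(I, j) = 8 + 13 = 21)
L(x, r) = 1/(-6 + x)
p(d, M) = 3*M (p(d, M) = M*3 = 3*M)
J(-1 + 0, 10) + L(12, -1)*p(-6, 2) = 21 + (3*2)/(-6 + 12) = 21 + 6/6 = 21 + (⅙)*6 = 21 + 1 = 22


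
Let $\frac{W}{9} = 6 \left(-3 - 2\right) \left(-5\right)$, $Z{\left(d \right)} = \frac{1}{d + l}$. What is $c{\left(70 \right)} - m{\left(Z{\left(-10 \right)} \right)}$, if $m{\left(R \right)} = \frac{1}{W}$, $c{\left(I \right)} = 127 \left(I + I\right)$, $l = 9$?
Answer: $\frac{24002999}{1350} \approx 17780.0$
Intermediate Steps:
$Z{\left(d \right)} = \frac{1}{9 + d}$ ($Z{\left(d \right)} = \frac{1}{d + 9} = \frac{1}{9 + d}$)
$c{\left(I \right)} = 254 I$ ($c{\left(I \right)} = 127 \cdot 2 I = 254 I$)
$W = 1350$ ($W = 9 \cdot 6 \left(-3 - 2\right) \left(-5\right) = 9 \cdot 6 \left(-5\right) \left(-5\right) = 9 \left(\left(-30\right) \left(-5\right)\right) = 9 \cdot 150 = 1350$)
$m{\left(R \right)} = \frac{1}{1350}$
$c{\left(70 \right)} - m{\left(Z{\left(-10 \right)} \right)} = 254 \cdot 70 - \frac{1}{1350} = 17780 - \frac{1}{1350} = \frac{24002999}{1350}$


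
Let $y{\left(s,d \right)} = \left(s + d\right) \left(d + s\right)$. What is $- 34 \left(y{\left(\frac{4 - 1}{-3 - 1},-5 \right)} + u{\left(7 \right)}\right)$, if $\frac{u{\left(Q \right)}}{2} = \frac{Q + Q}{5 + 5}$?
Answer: $- \frac{48773}{40} \approx -1219.3$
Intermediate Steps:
$u{\left(Q \right)} = \frac{2 Q}{5}$ ($u{\left(Q \right)} = 2 \frac{Q + Q}{5 + 5} = 2 \frac{2 Q}{10} = 2 \cdot 2 Q \frac{1}{10} = 2 \frac{Q}{5} = \frac{2 Q}{5}$)
$y{\left(s,d \right)} = \left(d + s\right)^{2}$ ($y{\left(s,d \right)} = \left(d + s\right) \left(d + s\right) = \left(d + s\right)^{2}$)
$- 34 \left(y{\left(\frac{4 - 1}{-3 - 1},-5 \right)} + u{\left(7 \right)}\right) = - 34 \left(\left(-5 + \frac{4 - 1}{-3 - 1}\right)^{2} + \frac{2}{5} \cdot 7\right) = - 34 \left(\left(-5 + \frac{3}{-4}\right)^{2} + \frac{14}{5}\right) = - 34 \left(\left(-5 + 3 \left(- \frac{1}{4}\right)\right)^{2} + \frac{14}{5}\right) = - 34 \left(\left(-5 - \frac{3}{4}\right)^{2} + \frac{14}{5}\right) = - 34 \left(\left(- \frac{23}{4}\right)^{2} + \frac{14}{5}\right) = - 34 \left(\frac{529}{16} + \frac{14}{5}\right) = \left(-34\right) \frac{2869}{80} = - \frac{48773}{40}$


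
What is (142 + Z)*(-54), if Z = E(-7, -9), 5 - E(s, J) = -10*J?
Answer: -3078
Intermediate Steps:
E(s, J) = 5 + 10*J (E(s, J) = 5 - (-10)*J = 5 + 10*J)
Z = -85 (Z = 5 + 10*(-9) = 5 - 90 = -85)
(142 + Z)*(-54) = (142 - 85)*(-54) = 57*(-54) = -3078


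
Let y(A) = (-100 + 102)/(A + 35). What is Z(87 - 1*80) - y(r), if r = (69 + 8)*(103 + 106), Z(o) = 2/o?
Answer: 329/1152 ≈ 0.28559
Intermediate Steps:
r = 16093 (r = 77*209 = 16093)
y(A) = 2/(35 + A)
Z(87 - 1*80) - y(r) = 2/(87 - 1*80) - 2/(35 + 16093) = 2/(87 - 80) - 2/16128 = 2/7 - 2/16128 = 2*(⅐) - 1*1/8064 = 2/7 - 1/8064 = 329/1152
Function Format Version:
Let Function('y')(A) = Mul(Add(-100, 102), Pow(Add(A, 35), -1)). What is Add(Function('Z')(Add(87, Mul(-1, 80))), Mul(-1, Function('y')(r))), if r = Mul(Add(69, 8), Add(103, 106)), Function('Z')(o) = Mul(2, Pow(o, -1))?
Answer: Rational(329, 1152) ≈ 0.28559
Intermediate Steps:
r = 16093 (r = Mul(77, 209) = 16093)
Function('y')(A) = Mul(2, Pow(Add(35, A), -1))
Add(Function('Z')(Add(87, Mul(-1, 80))), Mul(-1, Function('y')(r))) = Add(Mul(2, Pow(Add(87, Mul(-1, 80)), -1)), Mul(-1, Mul(2, Pow(Add(35, 16093), -1)))) = Add(Mul(2, Pow(Add(87, -80), -1)), Mul(-1, Mul(2, Pow(16128, -1)))) = Add(Mul(2, Pow(7, -1)), Mul(-1, Mul(2, Rational(1, 16128)))) = Add(Mul(2, Rational(1, 7)), Mul(-1, Rational(1, 8064))) = Add(Rational(2, 7), Rational(-1, 8064)) = Rational(329, 1152)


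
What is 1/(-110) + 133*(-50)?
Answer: -731501/110 ≈ -6650.0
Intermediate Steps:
1/(-110) + 133*(-50) = -1/110 - 6650 = -731501/110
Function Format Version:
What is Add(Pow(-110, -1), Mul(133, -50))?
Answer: Rational(-731501, 110) ≈ -6650.0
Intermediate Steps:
Add(Pow(-110, -1), Mul(133, -50)) = Add(Rational(-1, 110), -6650) = Rational(-731501, 110)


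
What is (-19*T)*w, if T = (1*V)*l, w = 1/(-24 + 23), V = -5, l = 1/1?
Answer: -95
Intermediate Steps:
l = 1
w = -1 (w = 1/(-1) = -1)
T = -5 (T = (1*(-5))*1 = -5*1 = -5)
(-19*T)*w = -19*(-5)*(-1) = 95*(-1) = -95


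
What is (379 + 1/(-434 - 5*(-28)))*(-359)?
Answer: -40001575/294 ≈ -1.3606e+5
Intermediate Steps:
(379 + 1/(-434 - 5*(-28)))*(-359) = (379 + 1/(-434 + 140))*(-359) = (379 + 1/(-294))*(-359) = (379 - 1/294)*(-359) = (111425/294)*(-359) = -40001575/294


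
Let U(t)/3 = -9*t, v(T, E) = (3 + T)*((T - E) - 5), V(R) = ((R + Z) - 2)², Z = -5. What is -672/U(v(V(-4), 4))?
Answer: 1/558 ≈ 0.0017921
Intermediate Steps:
V(R) = (-7 + R)² (V(R) = ((R - 5) - 2)² = ((-5 + R) - 2)² = (-7 + R)²)
v(T, E) = (3 + T)*(-5 + T - E)
U(t) = -27*t (U(t) = 3*(-9*t) = -27*t)
-672/U(v(V(-4), 4)) = -672*(-1/(27*(-15 + ((-7 - 4)²)² - 3*4 - 2*(-7 - 4)² - 1*4*(-7 - 4)²))) = -672*(-1/(27*(-15 + ((-11)²)² - 12 - 2*(-11)² - 1*4*(-11)²))) = -672*(-1/(27*(-15 + 121² - 12 - 2*121 - 1*4*121))) = -672*(-1/(27*(-15 + 14641 - 12 - 242 - 484))) = -672/((-27*13888)) = -672/(-374976) = -672*(-1/374976) = 1/558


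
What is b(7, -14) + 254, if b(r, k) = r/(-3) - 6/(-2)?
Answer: 764/3 ≈ 254.67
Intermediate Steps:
b(r, k) = 3 - r/3 (b(r, k) = r*(-1/3) - 6*(-1/2) = -r/3 + 3 = 3 - r/3)
b(7, -14) + 254 = (3 - 1/3*7) + 254 = (3 - 7/3) + 254 = 2/3 + 254 = 764/3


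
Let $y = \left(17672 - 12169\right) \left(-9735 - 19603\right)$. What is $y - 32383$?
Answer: $-161479397$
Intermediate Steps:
$y = -161447014$ ($y = 5503 \left(-29338\right) = -161447014$)
$y - 32383 = -161447014 - 32383 = -161479397$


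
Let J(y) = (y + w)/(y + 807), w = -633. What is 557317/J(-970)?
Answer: 90842671/1603 ≈ 56670.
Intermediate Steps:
J(y) = (-633 + y)/(807 + y) (J(y) = (y - 633)/(y + 807) = (-633 + y)/(807 + y))
557317/J(-970) = 557317/(((-633 - 970)/(807 - 970))) = 557317/((-1603/(-163))) = 557317/((-1/163*(-1603))) = 557317/(1603/163) = 557317*(163/1603) = 90842671/1603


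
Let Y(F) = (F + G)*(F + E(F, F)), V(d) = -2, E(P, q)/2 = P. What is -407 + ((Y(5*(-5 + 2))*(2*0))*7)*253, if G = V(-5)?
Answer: -407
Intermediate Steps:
E(P, q) = 2*P
G = -2
Y(F) = 3*F*(-2 + F) (Y(F) = (F - 2)*(F + 2*F) = (-2 + F)*(3*F) = 3*F*(-2 + F))
-407 + ((Y(5*(-5 + 2))*(2*0))*7)*253 = -407 + (((3*(5*(-5 + 2))*(-2 + 5*(-5 + 2)))*(2*0))*7)*253 = -407 + (((3*(5*(-3))*(-2 + 5*(-3)))*0)*7)*253 = -407 + (((3*(-15)*(-2 - 15))*0)*7)*253 = -407 + (((3*(-15)*(-17))*0)*7)*253 = -407 + ((765*0)*7)*253 = -407 + (0*7)*253 = -407 + 0*253 = -407 + 0 = -407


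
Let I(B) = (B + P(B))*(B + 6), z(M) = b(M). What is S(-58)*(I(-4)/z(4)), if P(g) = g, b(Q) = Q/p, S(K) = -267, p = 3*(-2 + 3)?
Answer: 3204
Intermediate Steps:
p = 3 (p = 3*1 = 3)
b(Q) = Q/3
z(M) = M/3
I(B) = 2*B*(6 + B) (I(B) = (B + B)*(B + 6) = (2*B)*(6 + B) = 2*B*(6 + B))
S(-58)*(I(-4)/z(4)) = -267*2*(-4)*(6 - 4)/((⅓)*4) = -267*2*(-4)*2/4/3 = -(-4272)*3/4 = -267*(-12) = 3204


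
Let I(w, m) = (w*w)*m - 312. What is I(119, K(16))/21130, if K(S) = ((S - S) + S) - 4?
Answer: 16962/2113 ≈ 8.0275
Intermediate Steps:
K(S) = -4 + S (K(S) = (0 + S) - 4 = S - 4 = -4 + S)
I(w, m) = -312 + m*w² (I(w, m) = w²*m - 312 = m*w² - 312 = -312 + m*w²)
I(119, K(16))/21130 = (-312 + (-4 + 16)*119²)/21130 = (-312 + 12*14161)*(1/21130) = (-312 + 169932)*(1/21130) = 169620*(1/21130) = 16962/2113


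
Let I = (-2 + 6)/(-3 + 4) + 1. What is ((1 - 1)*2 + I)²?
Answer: 25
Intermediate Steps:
I = 5 (I = 4/1 + 1 = 4*1 + 1 = 4 + 1 = 5)
((1 - 1)*2 + I)² = ((1 - 1)*2 + 5)² = (0*2 + 5)² = (0 + 5)² = 5² = 25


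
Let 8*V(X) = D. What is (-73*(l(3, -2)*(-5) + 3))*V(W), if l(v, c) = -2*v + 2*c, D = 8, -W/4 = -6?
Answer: -3869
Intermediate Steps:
W = 24 (W = -4*(-6) = 24)
V(X) = 1 (V(X) = (⅛)*8 = 1)
(-73*(l(3, -2)*(-5) + 3))*V(W) = -73*((-2*3 + 2*(-2))*(-5) + 3)*1 = -73*((-6 - 4)*(-5) + 3)*1 = -73*(-10*(-5) + 3)*1 = -73*(50 + 3)*1 = -73*53*1 = -3869*1 = -3869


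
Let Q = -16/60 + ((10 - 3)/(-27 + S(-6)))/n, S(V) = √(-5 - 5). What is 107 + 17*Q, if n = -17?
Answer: 1138678/11085 + 7*I*√10/739 ≈ 102.72 + 0.029954*I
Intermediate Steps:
S(V) = I*√10 (S(V) = √(-10) = I*√10)
Q = -4/15 - 7/(17*(-27 + I*√10)) (Q = -16/60 + ((10 - 3)/(-27 + I*√10))/(-17) = -16*1/60 + (7/(-27 + I*√10))*(-1/17) = -4/15 - 7/(17*(-27 + I*√10)) ≈ -0.25162 + 0.001762*I)
107 + 17*Q = 107 + 17*(-47417/188445 + 7*I*√10/12563) = 107 + (-47417/11085 + 7*I*√10/739) = 1138678/11085 + 7*I*√10/739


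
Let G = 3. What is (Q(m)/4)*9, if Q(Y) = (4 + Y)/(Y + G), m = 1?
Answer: 45/16 ≈ 2.8125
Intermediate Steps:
Q(Y) = (4 + Y)/(3 + Y) (Q(Y) = (4 + Y)/(Y + 3) = (4 + Y)/(3 + Y))
(Q(m)/4)*9 = (((4 + 1)/(3 + 1))/4)*9 = ((5/4)*(¼))*9 = (5/16)*9 = 45/16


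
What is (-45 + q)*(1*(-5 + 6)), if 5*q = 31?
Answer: -194/5 ≈ -38.800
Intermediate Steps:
q = 31/5 (q = (⅕)*31 = 31/5 ≈ 6.2000)
(-45 + q)*(1*(-5 + 6)) = (-45 + 31/5)*(1*(-5 + 6)) = -194/5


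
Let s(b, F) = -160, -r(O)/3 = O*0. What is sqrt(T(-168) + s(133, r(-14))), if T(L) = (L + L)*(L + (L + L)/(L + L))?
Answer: 4*sqrt(3497) ≈ 236.54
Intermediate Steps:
r(O) = 0 (r(O) = -3*O*0 = -3*0 = 0)
T(L) = 2*L*(1 + L) (T(L) = (2*L)*(L + (2*L)/((2*L))) = (2*L)*(L + (2*L)*(1/(2*L))) = (2*L)*(L + 1) = (2*L)*(1 + L) = 2*L*(1 + L))
sqrt(T(-168) + s(133, r(-14))) = sqrt(2*(-168)*(1 - 168) - 160) = sqrt(2*(-168)*(-167) - 160) = sqrt(56112 - 160) = sqrt(55952) = 4*sqrt(3497)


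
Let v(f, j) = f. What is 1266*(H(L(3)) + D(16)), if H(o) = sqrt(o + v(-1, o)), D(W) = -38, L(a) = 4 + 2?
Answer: -48108 + 1266*sqrt(5) ≈ -45277.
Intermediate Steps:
L(a) = 6
H(o) = sqrt(-1 + o) (H(o) = sqrt(o - 1) = sqrt(-1 + o))
1266*(H(L(3)) + D(16)) = 1266*(sqrt(-1 + 6) - 38) = 1266*(sqrt(5) - 38) = 1266*(-38 + sqrt(5)) = -48108 + 1266*sqrt(5)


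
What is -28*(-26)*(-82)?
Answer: -59696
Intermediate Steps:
-28*(-26)*(-82) = -(-728)*(-82) = -1*59696 = -59696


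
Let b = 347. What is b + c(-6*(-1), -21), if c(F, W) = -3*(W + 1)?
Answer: 407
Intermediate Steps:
c(F, W) = -3 - 3*W (c(F, W) = -3*(1 + W) = -3 - 3*W)
b + c(-6*(-1), -21) = 347 + (-3 - 3*(-21)) = 347 + (-3 + 63) = 347 + 60 = 407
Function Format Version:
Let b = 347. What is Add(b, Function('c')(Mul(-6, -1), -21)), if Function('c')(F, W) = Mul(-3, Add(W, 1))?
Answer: 407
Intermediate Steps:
Function('c')(F, W) = Add(-3, Mul(-3, W)) (Function('c')(F, W) = Mul(-3, Add(1, W)) = Add(-3, Mul(-3, W)))
Add(b, Function('c')(Mul(-6, -1), -21)) = Add(347, Add(-3, Mul(-3, -21))) = Add(347, Add(-3, 63)) = Add(347, 60) = 407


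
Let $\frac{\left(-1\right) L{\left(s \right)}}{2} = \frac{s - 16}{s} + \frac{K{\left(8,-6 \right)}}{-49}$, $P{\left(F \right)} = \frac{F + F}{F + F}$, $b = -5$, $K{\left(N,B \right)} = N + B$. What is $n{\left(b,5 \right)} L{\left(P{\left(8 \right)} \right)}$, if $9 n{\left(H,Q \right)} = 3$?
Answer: $\frac{1474}{147} \approx 10.027$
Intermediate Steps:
$K{\left(N,B \right)} = B + N$
$P{\left(F \right)} = 1$ ($P{\left(F \right)} = \frac{2 F}{2 F} = 2 F \frac{1}{2 F} = 1$)
$n{\left(H,Q \right)} = \frac{1}{3}$ ($n{\left(H,Q \right)} = \frac{1}{9} \cdot 3 = \frac{1}{3}$)
$L{\left(s \right)} = \frac{4}{49} - \frac{2 \left(-16 + s\right)}{s}$ ($L{\left(s \right)} = - 2 \left(\frac{s - 16}{s} + \frac{-6 + 8}{-49}\right) = - 2 \left(\frac{-16 + s}{s} + 2 \left(- \frac{1}{49}\right)\right) = - 2 \left(\frac{-16 + s}{s} - \frac{2}{49}\right) = - 2 \left(- \frac{2}{49} + \frac{-16 + s}{s}\right) = \frac{4}{49} - \frac{2 \left(-16 + s\right)}{s}$)
$n{\left(b,5 \right)} L{\left(P{\left(8 \right)} \right)} = \frac{- \frac{94}{49} + \frac{32}{1}}{3} = \frac{- \frac{94}{49} + 32 \cdot 1}{3} = \frac{- \frac{94}{49} + 32}{3} = \frac{1}{3} \cdot \frac{1474}{49} = \frac{1474}{147}$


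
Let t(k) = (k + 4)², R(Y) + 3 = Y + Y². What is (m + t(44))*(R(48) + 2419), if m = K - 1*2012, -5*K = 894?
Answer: 2698688/5 ≈ 5.3974e+5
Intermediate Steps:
R(Y) = -3 + Y + Y² (R(Y) = -3 + (Y + Y²) = -3 + Y + Y²)
K = -894/5 (K = -⅕*894 = -894/5 ≈ -178.80)
t(k) = (4 + k)²
m = -10954/5 (m = -894/5 - 1*2012 = -894/5 - 2012 = -10954/5 ≈ -2190.8)
(m + t(44))*(R(48) + 2419) = (-10954/5 + (4 + 44)²)*((-3 + 48 + 48²) + 2419) = (-10954/5 + 48²)*((-3 + 48 + 2304) + 2419) = (-10954/5 + 2304)*(2349 + 2419) = (566/5)*4768 = 2698688/5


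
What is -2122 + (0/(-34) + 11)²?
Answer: -2001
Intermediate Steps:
-2122 + (0/(-34) + 11)² = -2122 + (0*(-1/34) + 11)² = -2122 + (0 + 11)² = -2122 + 11² = -2122 + 121 = -2001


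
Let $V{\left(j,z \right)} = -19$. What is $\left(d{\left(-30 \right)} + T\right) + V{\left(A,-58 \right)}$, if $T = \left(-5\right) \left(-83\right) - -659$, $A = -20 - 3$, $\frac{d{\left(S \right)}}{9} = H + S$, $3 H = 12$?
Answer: $821$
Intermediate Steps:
$H = 4$ ($H = \frac{1}{3} \cdot 12 = 4$)
$d{\left(S \right)} = 36 + 9 S$ ($d{\left(S \right)} = 9 \left(4 + S\right) = 36 + 9 S$)
$A = -23$ ($A = -20 - 3 = -23$)
$T = 1074$ ($T = 415 + 659 = 1074$)
$\left(d{\left(-30 \right)} + T\right) + V{\left(A,-58 \right)} = \left(\left(36 + 9 \left(-30\right)\right) + 1074\right) - 19 = \left(\left(36 - 270\right) + 1074\right) - 19 = \left(-234 + 1074\right) - 19 = 840 - 19 = 821$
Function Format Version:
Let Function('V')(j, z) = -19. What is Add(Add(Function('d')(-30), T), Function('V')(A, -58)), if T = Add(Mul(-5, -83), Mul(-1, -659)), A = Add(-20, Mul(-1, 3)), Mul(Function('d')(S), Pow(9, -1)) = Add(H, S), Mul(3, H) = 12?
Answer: 821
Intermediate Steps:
H = 4 (H = Mul(Rational(1, 3), 12) = 4)
Function('d')(S) = Add(36, Mul(9, S)) (Function('d')(S) = Mul(9, Add(4, S)) = Add(36, Mul(9, S)))
A = -23 (A = Add(-20, -3) = -23)
T = 1074 (T = Add(415, 659) = 1074)
Add(Add(Function('d')(-30), T), Function('V')(A, -58)) = Add(Add(Add(36, Mul(9, -30)), 1074), -19) = Add(Add(Add(36, -270), 1074), -19) = Add(Add(-234, 1074), -19) = Add(840, -19) = 821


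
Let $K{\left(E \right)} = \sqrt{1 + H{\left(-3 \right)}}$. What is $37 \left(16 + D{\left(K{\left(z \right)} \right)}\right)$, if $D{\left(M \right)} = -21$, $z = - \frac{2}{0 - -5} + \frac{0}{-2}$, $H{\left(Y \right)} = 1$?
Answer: $-185$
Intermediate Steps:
$z = - \frac{2}{5}$ ($z = - \frac{2}{0 + 5} + 0 \left(- \frac{1}{2}\right) = - \frac{2}{5} + 0 = - \frac{2}{5} \approx -0.4$)
$K{\left(E \right)} = \sqrt{2}$ ($K{\left(E \right)} = \sqrt{1 + 1} = \sqrt{2}$)
$37 \left(16 + D{\left(K{\left(z \right)} \right)}\right) = 37 \left(16 - 21\right) = 37 \left(-5\right) = -185$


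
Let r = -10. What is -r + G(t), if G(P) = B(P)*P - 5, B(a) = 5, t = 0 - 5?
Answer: -20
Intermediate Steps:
t = -5
G(P) = -5 + 5*P (G(P) = 5*P - 5 = -5 + 5*P)
-r + G(t) = -1*(-10) + (-5 + 5*(-5)) = 10 + (-5 - 25) = 10 - 30 = -20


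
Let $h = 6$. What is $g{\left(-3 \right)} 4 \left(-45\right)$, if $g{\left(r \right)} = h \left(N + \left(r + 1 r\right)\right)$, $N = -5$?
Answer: $11880$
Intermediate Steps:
$g{\left(r \right)} = -30 + 12 r$ ($g{\left(r \right)} = 6 \left(-5 + \left(r + 1 r\right)\right) = 6 \left(-5 + \left(r + r\right)\right) = 6 \left(-5 + 2 r\right) = -30 + 12 r$)
$g{\left(-3 \right)} 4 \left(-45\right) = \left(-30 + 12 \left(-3\right)\right) 4 \left(-45\right) = \left(-30 - 36\right) 4 \left(-45\right) = \left(-66\right) 4 \left(-45\right) = \left(-264\right) \left(-45\right) = 11880$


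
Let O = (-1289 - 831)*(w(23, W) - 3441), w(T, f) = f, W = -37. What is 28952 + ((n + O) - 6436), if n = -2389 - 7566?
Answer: 7385921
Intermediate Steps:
O = 7373360 (O = (-1289 - 831)*(-37 - 3441) = -2120*(-3478) = 7373360)
n = -9955
28952 + ((n + O) - 6436) = 28952 + ((-9955 + 7373360) - 6436) = 28952 + (7363405 - 6436) = 28952 + 7356969 = 7385921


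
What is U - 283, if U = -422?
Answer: -705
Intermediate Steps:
U - 283 = -422 - 283 = -705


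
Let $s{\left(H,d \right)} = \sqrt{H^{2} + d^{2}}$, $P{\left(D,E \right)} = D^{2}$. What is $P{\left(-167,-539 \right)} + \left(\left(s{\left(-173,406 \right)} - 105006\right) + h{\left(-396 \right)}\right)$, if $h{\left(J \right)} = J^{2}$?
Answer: $79699 + \sqrt{194765} \approx 80140.0$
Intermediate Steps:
$P{\left(-167,-539 \right)} + \left(\left(s{\left(-173,406 \right)} - 105006\right) + h{\left(-396 \right)}\right) = \left(-167\right)^{2} - \left(105006 - 156816 - \sqrt{\left(-173\right)^{2} + 406^{2}}\right) = 27889 + \left(\left(\sqrt{29929 + 164836} - 105006\right) + 156816\right) = 27889 + \left(\left(\sqrt{194765} - 105006\right) + 156816\right) = 27889 + \left(\left(-105006 + \sqrt{194765}\right) + 156816\right) = 27889 + \left(51810 + \sqrt{194765}\right) = 79699 + \sqrt{194765}$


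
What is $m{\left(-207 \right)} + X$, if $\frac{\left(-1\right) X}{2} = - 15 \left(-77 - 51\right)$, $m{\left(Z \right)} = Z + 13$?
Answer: $-4034$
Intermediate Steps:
$m{\left(Z \right)} = 13 + Z$
$X = -3840$ ($X = - 2 \left(- 15 \left(-77 - 51\right)\right) = - 2 \left(\left(-15\right) \left(-128\right)\right) = \left(-2\right) 1920 = -3840$)
$m{\left(-207 \right)} + X = \left(13 - 207\right) - 3840 = -194 - 3840 = -4034$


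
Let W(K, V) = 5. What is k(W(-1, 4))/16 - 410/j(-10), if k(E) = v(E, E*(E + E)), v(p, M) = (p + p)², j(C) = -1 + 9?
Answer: -45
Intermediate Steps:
j(C) = 8
v(p, M) = 4*p² (v(p, M) = (2*p)² = 4*p²)
k(E) = 4*E²
k(W(-1, 4))/16 - 410/j(-10) = (4*5²)/16 - 410/8 = (4*25)*(1/16) - 410*⅛ = 100*(1/16) - 205/4 = 25/4 - 205/4 = -45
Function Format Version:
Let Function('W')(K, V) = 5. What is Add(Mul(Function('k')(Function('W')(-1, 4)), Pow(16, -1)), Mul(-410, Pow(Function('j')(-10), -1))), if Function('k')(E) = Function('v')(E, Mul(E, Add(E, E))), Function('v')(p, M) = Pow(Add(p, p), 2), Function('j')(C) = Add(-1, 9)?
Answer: -45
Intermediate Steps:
Function('j')(C) = 8
Function('v')(p, M) = Mul(4, Pow(p, 2)) (Function('v')(p, M) = Pow(Mul(2, p), 2) = Mul(4, Pow(p, 2)))
Function('k')(E) = Mul(4, Pow(E, 2))
Add(Mul(Function('k')(Function('W')(-1, 4)), Pow(16, -1)), Mul(-410, Pow(Function('j')(-10), -1))) = Add(Mul(Mul(4, Pow(5, 2)), Pow(16, -1)), Mul(-410, Pow(8, -1))) = Add(Mul(Mul(4, 25), Rational(1, 16)), Mul(-410, Rational(1, 8))) = Add(Mul(100, Rational(1, 16)), Rational(-205, 4)) = Add(Rational(25, 4), Rational(-205, 4)) = -45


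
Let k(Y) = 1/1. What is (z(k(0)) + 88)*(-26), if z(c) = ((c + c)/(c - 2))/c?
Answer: -2236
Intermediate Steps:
k(Y) = 1
z(c) = 2/(-2 + c) (z(c) = ((2*c)/(-2 + c))/c = (2*c/(-2 + c))/c = 2/(-2 + c))
(z(k(0)) + 88)*(-26) = (2/(-2 + 1) + 88)*(-26) = (2/(-1) + 88)*(-26) = (2*(-1) + 88)*(-26) = (-2 + 88)*(-26) = 86*(-26) = -2236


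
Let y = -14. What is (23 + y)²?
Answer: 81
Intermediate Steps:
(23 + y)² = (23 - 14)² = 9² = 81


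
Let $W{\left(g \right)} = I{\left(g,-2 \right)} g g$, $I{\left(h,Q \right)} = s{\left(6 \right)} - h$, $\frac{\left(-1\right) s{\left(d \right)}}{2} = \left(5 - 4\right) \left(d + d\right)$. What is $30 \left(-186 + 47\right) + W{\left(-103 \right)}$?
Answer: $833941$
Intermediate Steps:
$s{\left(d \right)} = - 4 d$ ($s{\left(d \right)} = - 2 \left(5 - 4\right) \left(d + d\right) = - 2 \cdot 1 \cdot 2 d = - 2 \cdot 2 d = - 4 d$)
$I{\left(h,Q \right)} = -24 - h$ ($I{\left(h,Q \right)} = \left(-4\right) 6 - h = -24 - h$)
$W{\left(g \right)} = g^{2} \left(-24 - g\right)$ ($W{\left(g \right)} = \left(-24 - g\right) g g = g \left(-24 - g\right) g = g^{2} \left(-24 - g\right)$)
$30 \left(-186 + 47\right) + W{\left(-103 \right)} = 30 \left(-186 + 47\right) + \left(-103\right)^{2} \left(-24 - -103\right) = 30 \left(-139\right) + 10609 \left(-24 + 103\right) = -4170 + 10609 \cdot 79 = -4170 + 838111 = 833941$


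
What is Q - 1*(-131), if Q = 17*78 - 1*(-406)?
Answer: 1863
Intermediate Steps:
Q = 1732 (Q = 1326 + 406 = 1732)
Q - 1*(-131) = 1732 - 1*(-131) = 1732 + 131 = 1863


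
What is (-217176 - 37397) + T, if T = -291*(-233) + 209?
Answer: -186561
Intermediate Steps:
T = 68012 (T = 67803 + 209 = 68012)
(-217176 - 37397) + T = (-217176 - 37397) + 68012 = -254573 + 68012 = -186561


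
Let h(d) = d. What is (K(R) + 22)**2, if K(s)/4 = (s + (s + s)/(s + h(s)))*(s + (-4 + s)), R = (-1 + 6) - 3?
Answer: 484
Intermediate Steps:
R = 2 (R = 5 - 3 = 2)
K(s) = 4*(1 + s)*(-4 + 2*s) (K(s) = 4*((s + (s + s)/(s + s))*(s + (-4 + s))) = 4*((s + (2*s)/((2*s)))*(-4 + 2*s)) = 4*((s + (2*s)*(1/(2*s)))*(-4 + 2*s)) = 4*((s + 1)*(-4 + 2*s)) = 4*((1 + s)*(-4 + 2*s)) = 4*(1 + s)*(-4 + 2*s))
(K(R) + 22)**2 = ((-16 - 8*2 + 8*2**2) + 22)**2 = ((-16 - 16 + 8*4) + 22)**2 = ((-16 - 16 + 32) + 22)**2 = (0 + 22)**2 = 22**2 = 484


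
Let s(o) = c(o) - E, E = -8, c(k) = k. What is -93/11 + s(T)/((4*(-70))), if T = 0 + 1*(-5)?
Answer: -26073/3080 ≈ -8.4653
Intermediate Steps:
T = -5 (T = 0 - 5 = -5)
s(o) = 8 + o (s(o) = o - 1*(-8) = o + 8 = 8 + o)
-93/11 + s(T)/((4*(-70))) = -93/11 + (8 - 5)/((4*(-70))) = -93*1/11 + 3/(-280) = -93/11 + 3*(-1/280) = -93/11 - 3/280 = -26073/3080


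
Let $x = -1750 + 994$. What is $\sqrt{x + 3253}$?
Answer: $\sqrt{2497} \approx 49.97$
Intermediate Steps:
$x = -756$
$\sqrt{x + 3253} = \sqrt{-756 + 3253} = \sqrt{2497}$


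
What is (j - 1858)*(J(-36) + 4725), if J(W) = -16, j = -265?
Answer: -9997207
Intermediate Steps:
(j - 1858)*(J(-36) + 4725) = (-265 - 1858)*(-16 + 4725) = -2123*4709 = -9997207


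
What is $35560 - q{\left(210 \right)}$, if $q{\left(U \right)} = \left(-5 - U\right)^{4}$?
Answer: $-2136715065$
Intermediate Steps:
$35560 - q{\left(210 \right)} = 35560 - \left(5 + 210\right)^{4} = 35560 - 215^{4} = 35560 - 2136750625 = -2136715065$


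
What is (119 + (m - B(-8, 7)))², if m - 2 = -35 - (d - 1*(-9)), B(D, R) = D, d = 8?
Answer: 5929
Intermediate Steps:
m = -50 (m = 2 + (-35 - (8 - 1*(-9))) = 2 + (-35 - (8 + 9)) = 2 + (-35 - 1*17) = 2 + (-35 - 17) = 2 - 52 = -50)
(119 + (m - B(-8, 7)))² = (119 + (-50 - 1*(-8)))² = (119 + (-50 + 8))² = (119 - 42)² = 77² = 5929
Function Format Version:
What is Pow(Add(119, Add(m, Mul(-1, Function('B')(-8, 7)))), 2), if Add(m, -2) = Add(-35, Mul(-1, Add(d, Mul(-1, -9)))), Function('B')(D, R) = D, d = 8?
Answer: 5929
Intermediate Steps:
m = -50 (m = Add(2, Add(-35, Mul(-1, Add(8, Mul(-1, -9))))) = Add(2, Add(-35, Mul(-1, Add(8, 9)))) = Add(2, Add(-35, Mul(-1, 17))) = Add(2, Add(-35, -17)) = Add(2, -52) = -50)
Pow(Add(119, Add(m, Mul(-1, Function('B')(-8, 7)))), 2) = Pow(Add(119, Add(-50, Mul(-1, -8))), 2) = Pow(Add(119, Add(-50, 8)), 2) = Pow(Add(119, -42), 2) = Pow(77, 2) = 5929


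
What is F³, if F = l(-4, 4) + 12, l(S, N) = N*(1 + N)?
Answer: 32768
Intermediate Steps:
F = 32 (F = 4*(1 + 4) + 12 = 4*5 + 12 = 20 + 12 = 32)
F³ = 32³ = 32768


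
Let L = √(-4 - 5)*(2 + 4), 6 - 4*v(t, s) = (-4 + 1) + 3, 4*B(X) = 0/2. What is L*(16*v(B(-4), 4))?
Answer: 432*I ≈ 432.0*I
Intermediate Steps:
B(X) = 0 (B(X) = (0/2)/4 = (0*(½))/4 = (¼)*0 = 0)
v(t, s) = 3/2 (v(t, s) = 3/2 - ((-4 + 1) + 3)/4 = 3/2 - (-3 + 3)/4 = 3/2 - ¼*0 = 3/2 + 0 = 3/2)
L = 18*I (L = √(-9)*6 = (3*I)*6 = 18*I ≈ 18.0*I)
L*(16*v(B(-4), 4)) = (18*I)*(16*(3/2)) = (18*I)*24 = 432*I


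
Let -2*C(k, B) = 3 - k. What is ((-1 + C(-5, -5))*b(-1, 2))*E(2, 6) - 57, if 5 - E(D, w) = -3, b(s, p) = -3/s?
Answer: -177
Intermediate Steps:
b(s, p) = -3/s
E(D, w) = 8 (E(D, w) = 5 - 1*(-3) = 5 + 3 = 8)
C(k, B) = -3/2 + k/2 (C(k, B) = -(3 - k)/2 = -3/2 + k/2)
((-1 + C(-5, -5))*b(-1, 2))*E(2, 6) - 57 = ((-1 + (-3/2 + (½)*(-5)))*(-3/(-1)))*8 - 57 = ((-1 + (-3/2 - 5/2))*(-3*(-1)))*8 - 57 = ((-1 - 4)*3)*8 - 57 = -5*3*8 - 57 = -15*8 - 57 = -120 - 57 = -177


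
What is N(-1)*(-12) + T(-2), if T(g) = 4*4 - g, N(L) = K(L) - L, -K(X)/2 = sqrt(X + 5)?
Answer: 54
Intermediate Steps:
K(X) = -2*sqrt(5 + X) (K(X) = -2*sqrt(X + 5) = -2*sqrt(5 + X))
N(L) = -L - 2*sqrt(5 + L) (N(L) = -2*sqrt(5 + L) - L = -L - 2*sqrt(5 + L))
T(g) = 16 - g
N(-1)*(-12) + T(-2) = (-1*(-1) - 2*sqrt(5 - 1))*(-12) + (16 - 1*(-2)) = (1 - 2*sqrt(4))*(-12) + (16 + 2) = (1 - 2*2)*(-12) + 18 = (1 - 4)*(-12) + 18 = -3*(-12) + 18 = 36 + 18 = 54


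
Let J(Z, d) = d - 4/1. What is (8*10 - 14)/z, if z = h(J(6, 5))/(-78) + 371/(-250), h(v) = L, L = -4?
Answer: -643500/13969 ≈ -46.066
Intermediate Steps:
J(Z, d) = -4 + d (J(Z, d) = d - 4*1 = d - 4 = -4 + d)
h(v) = -4
z = -13969/9750 (z = -4/(-78) + 371/(-250) = -4*(-1/78) + 371*(-1/250) = 2/39 - 371/250 = -13969/9750 ≈ -1.4327)
(8*10 - 14)/z = (8*10 - 14)/(-13969/9750) = (80 - 14)*(-9750/13969) = 66*(-9750/13969) = -643500/13969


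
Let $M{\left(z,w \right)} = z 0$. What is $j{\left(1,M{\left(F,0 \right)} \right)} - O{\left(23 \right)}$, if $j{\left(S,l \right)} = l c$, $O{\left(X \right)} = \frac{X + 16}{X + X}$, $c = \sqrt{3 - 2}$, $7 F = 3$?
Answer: $- \frac{39}{46} \approx -0.84783$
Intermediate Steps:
$F = \frac{3}{7}$ ($F = \frac{1}{7} \cdot 3 = \frac{3}{7} \approx 0.42857$)
$c = 1$ ($c = \sqrt{1} = 1$)
$M{\left(z,w \right)} = 0$
$O{\left(X \right)} = \frac{16 + X}{2 X}$
$j{\left(S,l \right)} = l$ ($j{\left(S,l \right)} = l 1 = l$)
$j{\left(1,M{\left(F,0 \right)} \right)} - O{\left(23 \right)} = 0 - \frac{16 + 23}{2 \cdot 23} = 0 - \frac{1}{2} \cdot \frac{1}{23} \cdot 39 = 0 - \frac{39}{46} = - \frac{39}{46}$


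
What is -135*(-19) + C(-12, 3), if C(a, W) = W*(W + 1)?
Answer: 2577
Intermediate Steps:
C(a, W) = W*(1 + W)
-135*(-19) + C(-12, 3) = -135*(-19) + 3*(1 + 3) = 2565 + 3*4 = 2565 + 12 = 2577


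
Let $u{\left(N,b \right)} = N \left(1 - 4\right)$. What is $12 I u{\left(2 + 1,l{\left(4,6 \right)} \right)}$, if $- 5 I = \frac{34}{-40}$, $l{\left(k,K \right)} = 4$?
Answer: $- \frac{459}{25} \approx -18.36$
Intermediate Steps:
$u{\left(N,b \right)} = - 3 N$ ($u{\left(N,b \right)} = N \left(-3\right) = - 3 N$)
$I = \frac{17}{100}$ ($I = - \frac{34 \frac{1}{-40}}{5} = - \frac{34 \left(- \frac{1}{40}\right)}{5} = \left(- \frac{1}{5}\right) \left(- \frac{17}{20}\right) = \frac{17}{100} \approx 0.17$)
$12 I u{\left(2 + 1,l{\left(4,6 \right)} \right)} = 12 \cdot \frac{17}{100} \left(- 3 \left(2 + 1\right)\right) = \frac{51 \left(\left(-3\right) 3\right)}{25} = \frac{51}{25} \left(-9\right) = - \frac{459}{25}$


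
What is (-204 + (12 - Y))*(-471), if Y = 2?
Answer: 91374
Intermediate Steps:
(-204 + (12 - Y))*(-471) = (-204 + (12 - 1*2))*(-471) = (-204 + (12 - 2))*(-471) = (-204 + 10)*(-471) = -194*(-471) = 91374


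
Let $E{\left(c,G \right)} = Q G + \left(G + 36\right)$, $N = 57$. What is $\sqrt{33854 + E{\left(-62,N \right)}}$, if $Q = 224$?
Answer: $\sqrt{46715} \approx 216.14$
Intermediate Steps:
$E{\left(c,G \right)} = 36 + 225 G$ ($E{\left(c,G \right)} = 224 G + \left(G + 36\right) = 224 G + \left(36 + G\right) = 36 + 225 G$)
$\sqrt{33854 + E{\left(-62,N \right)}} = \sqrt{33854 + \left(36 + 225 \cdot 57\right)} = \sqrt{33854 + \left(36 + 12825\right)} = \sqrt{33854 + 12861} = \sqrt{46715}$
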